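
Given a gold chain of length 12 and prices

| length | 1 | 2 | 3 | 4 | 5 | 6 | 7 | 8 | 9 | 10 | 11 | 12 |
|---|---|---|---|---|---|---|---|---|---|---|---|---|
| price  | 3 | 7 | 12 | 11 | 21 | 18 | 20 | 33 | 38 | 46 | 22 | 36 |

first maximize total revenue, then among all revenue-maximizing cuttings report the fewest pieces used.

2

Let r[k] be the best obtainable value from length k. For each k, try every first piece i and keep the best of price[i] + r[k−i].
r[1] = 3
r[2] = 7
r[3] = 12
r[4] = 15  (first piece 1, then r[3]=12)
r[5] = 21
r[6] = 24  (first piece 1, then r[5]=21)
r[7] = 28  (first piece 2, then r[5]=21)
r[8] = 33  (first piece 3, then r[5]=21)
r[9] = 38
r[10] = 46
r[11] = 49  (first piece 1, then r[10]=46)
r[12] = 53  (first piece 2, then r[10]=46)
Maximum revenue is $53.
Now minimize piece count subject to staying optimal: for each k, pieces[k] = 1 + min over i with p[i]+r[k−i]=r[k] of pieces[k−i].
pieces[9] = 1
pieces[10] = 1
pieces[11] = 2
pieces[12] = 2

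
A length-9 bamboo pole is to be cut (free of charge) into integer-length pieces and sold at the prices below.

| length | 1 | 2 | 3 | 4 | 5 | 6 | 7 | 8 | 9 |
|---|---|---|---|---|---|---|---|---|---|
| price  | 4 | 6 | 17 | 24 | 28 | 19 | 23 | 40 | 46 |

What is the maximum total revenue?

Let v[k] be the best obtainable value from length k. For each k, try every first piece i and keep the best of price[i] + v[k−i].
v[1] = 4
v[2] = max(4+4, 6+0) = 8
v[3] = max(4+8, 6+4, 17+0) = 17
v[4] = max(4+17, 6+8, 17+4, 24+0) = 24
v[5] = max(4+24, 6+17, 17+8, 24+4, 28+0) = 28
v[6] = max(4+28, 6+24, 17+17, 24+8, 28+4, 19+0) = 34
v[7] = max(4+34, 6+28, 17+24, …, 19+4, 23+0) = 41
v[8] = max(4+41, 6+34, 17+28, …, 23+4, 40+0) = 48
v[9] = max(4+48, 6+41, 17+34, …, 40+4, 46+0) = 52
One optimal cutting: 4 + 4 + 1 → $24 + $24 + $4 = $52.

52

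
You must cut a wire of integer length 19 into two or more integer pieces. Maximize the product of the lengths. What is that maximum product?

972

Define f[k] = max over 1≤i<k of i · max(k−i, f[k−i]); the inner max lets the remainder stay uncut if that's better.
f[2] = 1×max(1,0) = 1×1 = 1
f[3] = 1×max(2,1) = 1×2 = 2
f[4] = 2×max(2,1) = 2×2 = 4
f[5] = 2×max(3,2) = 2×3 = 6
f[6] = 3×max(3,2) = 3×3 = 9
f[7] = 2×max(5,6) = 2×6 = 12
f[8] = 2×max(6,9) = 2×9 = 18
f[9] = 3×max(6,9) = 3×9 = 27
f[10] = 2×max(8,18) = 2×18 = 36
f[11] = 2×max(9,27) = 2×27 = 54
f[12] = 3×max(9,27) = 3×27 = 81
f[13] = 2×max(11,54) = 2×54 = 108
f[14] = 2×max(12,81) = 2×81 = 162
f[15] = 3×max(12,81) = 3×81 = 243
f[16] = 2×max(14,162) = 2×162 = 324
f[17] = 2×max(15,243) = 2×243 = 486
f[18] = 3×max(15,243) = 3×243 = 729
f[19] = 2×max(17,486) = 2×486 = 972
One optimal split: 3 + 3 + 3 + 3 + 3 + 2 + 2; product 3×3×3×3×3×2×2 = 972.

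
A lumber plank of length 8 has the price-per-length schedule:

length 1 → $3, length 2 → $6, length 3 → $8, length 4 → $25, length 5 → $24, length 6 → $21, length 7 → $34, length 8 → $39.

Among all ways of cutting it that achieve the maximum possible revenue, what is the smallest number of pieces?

2

Let r[k] be the best obtainable value from length k. For each k, try every first piece i and keep the best of price[i] + r[k−i].
r[1] = 3
r[2] = max(3+3, 6+0) = 6
r[3] = max(3+6, 6+3, 8+0) = 9
r[4] = max(3+9, 6+6, 8+3, 25+0) = 25
r[5] = max(3+25, 6+9, 8+6, 25+3, 24+0) = 28
r[6] = max(3+28, 6+25, 8+9, 25+6, 24+3, 21+0) = 31
r[7] = max(3+31, 6+28, 8+25, …, 21+3, 34+0) = 34
r[8] = max(3+34, 6+31, 8+28, …, 34+3, 39+0) = 50
Maximum revenue is $50.
Now minimize piece count subject to staying optimal: for each k, pieces[k] = 1 + min over i with p[i]+r[k−i]=r[k] of pieces[k−i].
pieces[5] = 2
pieces[6] = 2
pieces[7] = 1
pieces[8] = 2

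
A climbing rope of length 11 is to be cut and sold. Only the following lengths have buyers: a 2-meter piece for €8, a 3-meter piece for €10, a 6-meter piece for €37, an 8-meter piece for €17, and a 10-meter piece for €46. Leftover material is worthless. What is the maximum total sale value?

55

Build best[k] bottom-up: best[k] = max over allowed piece i of (p[i] + best[k−i]).
best[1] = 0
best[2] = 8
best[3] = max(8+0, 10+0) = 10
best[4] = max(8+8, 10+0) = 16
best[5] = max(8+10, 10+8) = 18
best[6] = max(8+16, 10+10, 37+0) = 37
best[7] = max(8+18, 10+16, 37+0) = 37
best[8] = max(8+37, 10+18, 37+8, 17+0) = 45
best[9] = max(8+37, 10+37, 37+10, 17+0) = 47
best[10] = max(8+45, 10+37, 37+16, 17+8, 46+0) = 53
best[11] = max(8+47, 10+45, 37+18, 17+10, 46+0) = 55
One optimal cutting: 6 + 3 + 2 → €55.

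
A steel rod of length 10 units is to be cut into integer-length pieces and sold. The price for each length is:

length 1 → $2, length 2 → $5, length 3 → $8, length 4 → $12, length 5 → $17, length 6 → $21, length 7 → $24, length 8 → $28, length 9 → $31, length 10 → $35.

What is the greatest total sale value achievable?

35

Build best[k] bottom-up: best[k] = max over allowed piece i of (p[i] + best[k−i]).
best[1] = 2
best[2] = 5
best[3] = 8
best[4] = 12
best[5] = 17
best[6] = 21
best[7] = 24
best[8] = 28
best[9] = 31
best[10] = 35
Best is to sell the whole 10-unit piece uncut for $35.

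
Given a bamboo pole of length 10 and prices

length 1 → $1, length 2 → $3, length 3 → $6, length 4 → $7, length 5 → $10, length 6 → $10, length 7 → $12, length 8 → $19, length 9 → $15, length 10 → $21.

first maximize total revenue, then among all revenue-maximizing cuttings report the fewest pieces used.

2

Consider every possible first cut. r[k] is the best of p[i]+r[k−i] over all sellable i≤k.
r[1] = 1
r[2] = max(1+1, 3+0) = 3
r[3] = max(1+3, 3+1, 6+0) = 6
r[4] = max(1+6, 3+3, 6+1, 7+0) = 7
r[5] = max(1+7, 3+6, 6+3, 7+1, 10+0) = 10
r[6] = max(1+10, 3+7, 6+6, 7+3, 10+1, 10+0) = 12
r[7] = max(1+12, 3+10, 6+7, …, 10+1, 12+0) = 13
r[8] = max(1+13, 3+12, 6+10, …, 12+1, 19+0) = 19
r[9] = max(1+19, 3+13, 6+12, …, 19+1, 15+0) = 20
r[10] = max(1+20, 3+19, 6+13, …, 15+1, 21+0) = 22
Maximum revenue is $22.
Now minimize piece count subject to staying optimal: for each k, pieces[k] = 1 + min over i with p[i]+r[k−i]=r[k] of pieces[k−i].
pieces[7] = 2
pieces[8] = 1
pieces[9] = 2
pieces[10] = 2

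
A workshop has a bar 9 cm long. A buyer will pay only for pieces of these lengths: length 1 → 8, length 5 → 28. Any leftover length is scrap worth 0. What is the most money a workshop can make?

Build r[k] bottom-up: r[k] = max over allowed piece i of (p[i] + r[k−i]).
r[1] = 8
r[2] = 16  (first piece 1, then r[1]=8)
r[3] = 24  (first piece 1, then r[2]=16)
r[4] = 32  (first piece 1, then r[3]=24)
r[5] = max(8+32, 28+0) = 40
r[6] = max(8+40, 28+8) = 48
r[7] = max(8+48, 28+16) = 56
r[8] = max(8+56, 28+24) = 64
r[9] = max(8+64, 28+32) = 72
One optimal cutting: 1 + 1 + 1 + 1 + 1 + 1 + 1 + 1 + 1 → 72.

72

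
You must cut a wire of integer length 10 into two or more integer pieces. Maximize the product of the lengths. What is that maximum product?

Fill prod[k] for k=2..10: at each k try every first piece i and multiply by the better of (k−i) uncut or prod[k−i].
prod[2] = 1*max(1,0) = 1*1 = 1
prod[3] = 1*max(2,1) = 1*2 = 2
prod[4] = 2*max(2,1) = 2*2 = 4
prod[5] = 2*max(3,2) = 2*3 = 6
prod[6] = 3*max(3,2) = 3*3 = 9
prod[7] = 2*max(5,6) = 2*6 = 12
prod[8] = 2*max(6,9) = 2*9 = 18
prod[9] = 3*max(6,9) = 3*9 = 27
prod[10] = 2*max(8,18) = 2*18 = 36
One optimal split: 3 + 3 + 2 + 2; product 3*3*2*2 = 36.

36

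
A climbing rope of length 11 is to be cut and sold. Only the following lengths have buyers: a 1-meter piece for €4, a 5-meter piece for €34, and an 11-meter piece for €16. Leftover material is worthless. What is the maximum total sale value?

72

Let best[k] be the best obtainable value from length k. For each k, try every first piece i and keep the best of price[i] + best[k−i].
best[1] = 4
best[2] = 8  (first piece 1, then best[1]=4)
best[3] = 12  (first piece 1, then best[2]=8)
best[4] = 16  (first piece 1, then best[3]=12)
best[5] = max(4+16, 34+0) = 34
best[6] = max(4+34, 34+4) = 38
best[7] = max(4+38, 34+8) = 42
best[8] = max(4+42, 34+12) = 46
best[9] = max(4+46, 34+16) = 50
best[10] = max(4+50, 34+34) = 68
best[11] = max(4+68, 34+38, 16+0) = 72
One optimal cutting: 5 + 5 + 1 → €72.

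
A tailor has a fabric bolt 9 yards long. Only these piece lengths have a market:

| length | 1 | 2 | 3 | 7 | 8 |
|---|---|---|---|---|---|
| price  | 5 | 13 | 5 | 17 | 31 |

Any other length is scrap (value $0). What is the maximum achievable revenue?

Let best[k] be the best obtainable value from length k. For each k, try every first piece i and keep the best of price[i] + best[k−i].
best[1] = 5
best[2] = max(5+5, 13+0) = 13
best[3] = max(5+13, 13+5, 5+0) = 18
best[4] = max(5+18, 13+13, 5+5) = 26
best[5] = max(5+26, 13+18, 5+13) = 31
best[6] = max(5+31, 13+26, 5+18) = 39
best[7] = max(5+39, 13+31, 5+26, 17+0) = 44
best[8] = max(5+44, 13+39, 5+31, 17+5, 31+0) = 52
best[9] = max(5+52, 13+44, 5+39, 17+13, 31+5) = 57
One optimal cutting: 2 + 2 + 2 + 2 + 1 → $57.

57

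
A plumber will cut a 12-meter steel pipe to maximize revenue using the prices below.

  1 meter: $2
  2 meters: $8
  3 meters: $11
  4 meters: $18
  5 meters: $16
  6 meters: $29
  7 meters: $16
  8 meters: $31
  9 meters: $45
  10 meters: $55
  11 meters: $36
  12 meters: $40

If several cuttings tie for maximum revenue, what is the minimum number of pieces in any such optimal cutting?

2

Let r[k] be the best obtainable value from length k. For each k, try every first piece i and keep the best of price[i] + r[k−i].
r[1] = 2
r[2] = 8
r[3] = 11
r[4] = 18
r[5] = 20  (first piece 1, then r[4]=18)
r[6] = 29
r[7] = 31  (first piece 1, then r[6]=29)
r[8] = 37  (first piece 2, then r[6]=29)
r[9] = 45
r[10] = 55
r[11] = 57  (first piece 1, then r[10]=55)
r[12] = 63  (first piece 2, then r[10]=55)
Maximum revenue is $63.
Now minimize piece count subject to staying optimal: for each k, pieces[k] = 1 + min over i with p[i]+r[k−i]=r[k] of pieces[k−i].
pieces[9] = 1
pieces[10] = 1
pieces[11] = 2
pieces[12] = 2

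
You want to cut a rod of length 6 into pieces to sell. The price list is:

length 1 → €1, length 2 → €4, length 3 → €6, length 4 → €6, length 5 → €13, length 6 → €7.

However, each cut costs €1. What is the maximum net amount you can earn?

13

Build v[k] bottom-up: v[k] = max over allowed piece i of (p[i] + v[k−i]) − 1 per cut.
v[1] = 1
v[2] = max(1+1-1, 4+0) = 4
v[3] = max(1+4-1, 4+1-1, 6+0) = 6
v[4] = max(1+6-1, 4+4-1, 6+1-1, 6+0) = 7
v[5] = max(1+7-1, 4+6-1, 6+4-1, 6+1-1, 13+0) = 13
v[6] = max(1+13-1, 4+7-1, 6+6-1, 6+4-1, 13+1-1, 7+0) = 13
One optimal plan: pieces 5 + 1 (1 cut) → €14 − €1 = €13.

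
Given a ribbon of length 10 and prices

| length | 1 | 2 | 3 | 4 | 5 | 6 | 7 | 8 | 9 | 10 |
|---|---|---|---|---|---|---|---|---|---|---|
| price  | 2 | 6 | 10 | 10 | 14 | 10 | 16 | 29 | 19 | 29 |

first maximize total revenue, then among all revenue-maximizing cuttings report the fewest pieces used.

2

Build r[k] bottom-up: r[k] = max over allowed piece i of (p[i] + r[k−i]).
r[1] = 2
r[2] = 6
r[3] = 10
r[4] = 12  (first piece 1, then r[3]=10)
r[5] = 16  (first piece 2, then r[3]=10)
r[6] = 20  (first piece 3, then r[3]=10)
r[7] = 22  (first piece 1, then r[6]=20)
r[8] = 29
r[9] = 31  (first piece 1, then r[8]=29)
r[10] = 35  (first piece 2, then r[8]=29)
Maximum revenue is ¢35.
Now minimize piece count subject to staying optimal: for each k, pieces[k] = 1 + min over i with p[i]+r[k−i]=r[k] of pieces[k−i].
pieces[7] = 3
pieces[8] = 1
pieces[9] = 2
pieces[10] = 2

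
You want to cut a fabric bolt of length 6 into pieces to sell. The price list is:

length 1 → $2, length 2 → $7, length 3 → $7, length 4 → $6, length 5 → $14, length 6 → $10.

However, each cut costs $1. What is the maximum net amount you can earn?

19

Let net[k] be the best obtainable value from length k. For each k, try every first piece i and keep the best of price[i] + net[k−i] minus the 1 cut fee when i<k.
net[1] = 2
net[2] = 7
net[3] = 8  (first piece 1, then net[2]=7)
net[4] = 13  (first piece 2, then net[2]=7)
net[5] = 14  (first piece 1, then net[4]=13)
net[6] = 19  (first piece 2, then net[4]=13)
One optimal plan: pieces 2 + 2 + 2 (2 cuts) → $21 − $2 = $19.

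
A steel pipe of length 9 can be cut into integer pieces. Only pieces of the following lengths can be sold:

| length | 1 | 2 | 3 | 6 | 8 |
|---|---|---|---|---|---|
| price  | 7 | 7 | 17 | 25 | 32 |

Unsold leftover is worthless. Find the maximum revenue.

63

Consider every possible first cut. best[k] is the best of p[i]+best[k−i] over all sellable i≤k.
best[1] = 7
best[2] = max(7+7, 7+0) = 14
best[3] = max(7+14, 7+7, 17+0) = 21
best[4] = max(7+21, 7+14, 17+7) = 28
best[5] = max(7+28, 7+21, 17+14) = 35
best[6] = max(7+35, 7+28, 17+21, 25+0) = 42
best[7] = max(7+42, 7+35, 17+28, 25+7) = 49
best[8] = max(7+49, 7+42, 17+35, 25+14, 32+0) = 56
best[9] = max(7+56, 7+49, 17+42, 25+21, 32+7) = 63
One optimal cutting: 1 + 1 + 1 + 1 + 1 + 1 + 1 + 1 + 1 → $63.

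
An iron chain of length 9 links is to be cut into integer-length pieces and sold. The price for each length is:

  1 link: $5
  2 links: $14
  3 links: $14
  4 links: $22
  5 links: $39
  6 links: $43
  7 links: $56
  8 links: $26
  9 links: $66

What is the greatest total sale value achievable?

70

Build R[k] bottom-up: R[k] = max over allowed piece i of (p[i] + R[k−i]).
R[1] = 5
R[2] = max(5+5, 14+0) = 14
R[3] = max(5+14, 14+5, 14+0) = 19
R[4] = max(5+19, 14+14, 14+5, 22+0) = 28
R[5] = max(5+28, 14+19, 14+14, 22+5, 39+0) = 39
R[6] = max(5+39, 14+28, 14+19, 22+14, 39+5, 43+0) = 44
R[7] = max(5+44, 14+39, 14+28, …, 43+5, 56+0) = 56
R[8] = max(5+56, 14+44, 14+39, …, 56+5, 26+0) = 61
R[9] = max(5+61, 14+56, 14+44, …, 26+5, 66+0) = 70
One optimal cutting: 7 + 2 → $56 + $14 = $70.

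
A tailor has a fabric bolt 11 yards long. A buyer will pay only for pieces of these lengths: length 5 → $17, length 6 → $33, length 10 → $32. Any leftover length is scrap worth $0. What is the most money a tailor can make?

Build best[k] bottom-up: best[k] = max over allowed piece i of (p[i] + best[k−i]).
best[1] = 0
best[2] = 0
best[3] = 0
best[4] = 0
best[5] = 17
best[6] = max(17+0, 33+0) = 33
best[7] = max(17+0, 33+0) = 33
best[8] = max(17+0, 33+0) = 33
best[9] = max(17+0, 33+0) = 33
best[10] = max(17+17, 33+0, 32+0) = 34
best[11] = max(17+33, 33+17, 32+0) = 50
One optimal cutting: 6 + 5 → $50.

50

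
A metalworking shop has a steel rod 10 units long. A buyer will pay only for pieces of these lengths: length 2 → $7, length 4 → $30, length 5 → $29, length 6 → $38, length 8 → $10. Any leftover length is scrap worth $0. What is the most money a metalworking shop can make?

Consider every possible first cut. f[k] is the best of p[i]+f[k−i] over all sellable i≤k.
f[1] = 0
f[2] = 7
f[3] = 7
f[4] = max(7+7, 30+0) = 30
f[5] = max(7+7, 30+0, 29+0) = 30
f[6] = max(7+30, 30+7, 29+0, 38+0) = 38
f[7] = max(7+30, 30+7, 29+7, 38+0) = 38
f[8] = max(7+38, 30+30, 29+7, 38+7, 10+0) = 60
f[9] = max(7+38, 30+30, 29+30, 38+7, 10+0) = 60
f[10] = max(7+60, 30+38, 29+30, 38+30, 10+7) = 68
One optimal cutting: 6 + 4 → $68.

68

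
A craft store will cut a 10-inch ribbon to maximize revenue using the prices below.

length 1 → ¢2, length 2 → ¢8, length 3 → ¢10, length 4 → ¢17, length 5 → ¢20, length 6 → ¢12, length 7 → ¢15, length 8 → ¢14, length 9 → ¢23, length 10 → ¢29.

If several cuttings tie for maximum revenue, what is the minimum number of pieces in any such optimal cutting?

3

Consider every possible first cut. r[k] is the best of p[i]+r[k−i] over all sellable i≤k.
r[1] = 2
r[2] = max(2+2, 8+0) = 8
r[3] = max(2+8, 8+2, 10+0) = 10
r[4] = max(2+10, 8+8, 10+2, 17+0) = 17
r[5] = max(2+17, 8+10, 10+8, 17+2, 20+0) = 20
r[6] = max(2+20, 8+17, 10+10, 17+8, 20+2, 12+0) = 25
r[7] = max(2+25, 8+20, 10+17, …, 12+2, 15+0) = 28
r[8] = max(2+28, 8+25, 10+20, …, 15+2, 14+0) = 34
r[9] = max(2+34, 8+28, 10+25, …, 14+2, 23+0) = 37
r[10] = max(2+37, 8+34, 10+28, …, 23+2, 29+0) = 42
Maximum revenue is ¢42.
Now minimize piece count subject to staying optimal: for each k, pieces[k] = 1 + min over i with p[i]+r[k−i]=r[k] of pieces[k−i].
pieces[7] = 2
pieces[8] = 2
pieces[9] = 2
pieces[10] = 3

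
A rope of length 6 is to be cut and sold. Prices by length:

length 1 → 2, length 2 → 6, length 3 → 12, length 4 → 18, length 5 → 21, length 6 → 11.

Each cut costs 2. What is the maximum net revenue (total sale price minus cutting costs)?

Build net[k] bottom-up: net[k] = max over allowed piece i of (p[i] + net[k−i]) − 2 per cut.
net[1] = 2
net[2] = 6
net[3] = 12
net[4] = 18
net[5] = 21
net[6] = 22  (first piece 2, then net[4]=18)
One optimal plan: pieces 4 + 2 (1 cut) → 24 − 2 = 22.

22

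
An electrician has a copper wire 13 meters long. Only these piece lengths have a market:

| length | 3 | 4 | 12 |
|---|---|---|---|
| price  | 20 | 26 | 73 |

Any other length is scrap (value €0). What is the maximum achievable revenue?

Let best[k] be the best obtainable value from length k. For each k, try every first piece i and keep the best of price[i] + best[k−i].
best[1] = 0
best[2] = 0
best[3] = 20
best[4] = max(20+0, 26+0) = 26
best[5] = max(20+0, 26+0) = 26
best[6] = max(20+20, 26+0) = 40
best[7] = max(20+26, 26+20) = 46
best[8] = max(20+26, 26+26) = 52
best[9] = max(20+40, 26+26) = 60
best[10] = max(20+46, 26+40) = 66
best[11] = max(20+52, 26+46) = 72
best[12] = max(20+60, 26+52, 73+0) = 80
best[13] = max(20+66, 26+60, 73+0) = 86
One optimal cutting: 4 + 3 + 3 + 3 → €86.

86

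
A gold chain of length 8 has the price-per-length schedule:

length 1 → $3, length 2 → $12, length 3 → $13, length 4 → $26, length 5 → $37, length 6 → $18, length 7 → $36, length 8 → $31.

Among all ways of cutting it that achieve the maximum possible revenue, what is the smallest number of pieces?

Let r[k] be the best obtainable value from length k. For each k, try every first piece i and keep the best of price[i] + r[k−i].
r[1] = 3
r[2] = max(3+3, 12+0) = 12
r[3] = max(3+12, 12+3, 13+0) = 15
r[4] = max(3+15, 12+12, 13+3, 26+0) = 26
r[5] = max(3+26, 12+15, 13+12, 26+3, 37+0) = 37
r[6] = max(3+37, 12+26, 13+15, 26+12, 37+3, 18+0) = 40
r[7] = max(3+40, 12+37, 13+26, …, 18+3, 36+0) = 49
r[8] = max(3+49, 12+40, 13+37, …, 36+3, 31+0) = 52
Maximum revenue is $52.
Now minimize piece count subject to staying optimal: for each k, pieces[k] = 1 + min over i with p[i]+r[k−i]=r[k] of pieces[k−i].
pieces[5] = 1
pieces[6] = 2
pieces[7] = 2
pieces[8] = 2

2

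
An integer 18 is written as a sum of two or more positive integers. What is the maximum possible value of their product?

729

Let g[k] be the best product for length k (with at least one cut). For each first piece i, the rest contributes max(k−i, g[k−i]).
g[2] = 1*max(1,0) = 1*1 = 1
g[3] = max(1*2, 2*1) = 2
g[4] = max(1*3, 2*2, 3*1) = 4
g[5] = max(1*4, 2*3, 3*2, 4*1) = 6
g[6] = max(1*6, 2*4, 3*3, 4*2, 5*1) = 9
g[7] = max(1*9, 2*6, 3*4, 4*3, 5*2, 6*1) = 12
g[8] = max(1*12, 2*9, 3*6, …, 6*2, 7*1) = 18
g[9] = max(1*18, 2*12, 3*9, …, 7*2, 8*1) = 27
g[10] = max(1*27, 2*18, 3*12, …, 8*2, 9*1) = 36
g[11] = max(1*36, 2*27, 3*18, …, 9*2, 10*1) = 54
g[12] = max(1*54, 2*36, 3*27, …, 10*2, 11*1) = 81
g[13] = max(1*81, 2*54, 3*36, …, 11*2, 12*1) = 108
g[14] = max(1*108, 2*81, 3*54, …, 12*2, 13*1) = 162
g[15] = max(1*162, 2*108, 3*81, …, 13*2, 14*1) = 243
g[16] = max(1*243, 2*162, 3*108, …, 14*2, 15*1) = 324
g[17] = max(1*324, 2*243, 3*162, …, 15*2, 16*1) = 486
g[18] = max(1*486, 2*324, 3*243, …, 16*2, 17*1) = 729
One optimal split: 3 + 3 + 3 + 3 + 3 + 3; product 3*3*3*3*3*3 = 729.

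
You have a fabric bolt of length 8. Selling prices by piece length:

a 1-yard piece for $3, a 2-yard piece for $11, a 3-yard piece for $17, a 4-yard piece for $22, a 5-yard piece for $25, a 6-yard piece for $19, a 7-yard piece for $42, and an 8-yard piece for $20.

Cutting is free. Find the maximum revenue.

45

Build best[k] bottom-up: best[k] = max over allowed piece i of (p[i] + best[k−i]).
best[1] = 3
best[2] = max(3+3, 11+0) = 11
best[3] = max(3+11, 11+3, 17+0) = 17
best[4] = max(3+17, 11+11, 17+3, 22+0) = 22
best[5] = max(3+22, 11+17, 17+11, 22+3, 25+0) = 28
best[6] = max(3+28, 11+22, 17+17, 22+11, 25+3, 19+0) = 34
best[7] = max(3+34, 11+28, 17+22, …, 19+3, 42+0) = 42
best[8] = max(3+42, 11+34, 17+28, …, 42+3, 20+0) = 45
One optimal cutting: 7 + 1 → $42 + $3 = $45.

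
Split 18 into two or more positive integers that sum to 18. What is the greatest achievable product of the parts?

Let P[k] be the best product for length k (with at least one cut). For each first piece i, the rest contributes max(k−i, P[k−i]).
P[2] = 1×max(1,0) = 1×1 = 1
P[3] = 1×max(2,1) = 1×2 = 2
P[4] = 2×max(2,1) = 2×2 = 4
P[5] = 2×max(3,2) = 2×3 = 6
P[6] = 3×max(3,2) = 3×3 = 9
P[7] = 2×max(5,6) = 2×6 = 12
P[8] = 2×max(6,9) = 2×9 = 18
P[9] = 3×max(6,9) = 3×9 = 27
P[10] = 2×max(8,18) = 2×18 = 36
P[11] = 2×max(9,27) = 2×27 = 54
P[12] = 3×max(9,27) = 3×27 = 81
P[13] = 2×max(11,54) = 2×54 = 108
P[14] = 2×max(12,81) = 2×81 = 162
P[15] = 3×max(12,81) = 3×81 = 243
P[16] = 2×max(14,162) = 2×162 = 324
P[17] = 2×max(15,243) = 2×243 = 486
P[18] = 3×max(15,243) = 3×243 = 729
One optimal split: 3 + 3 + 3 + 3 + 3 + 3; product 3×3×3×3×3×3 = 729.

729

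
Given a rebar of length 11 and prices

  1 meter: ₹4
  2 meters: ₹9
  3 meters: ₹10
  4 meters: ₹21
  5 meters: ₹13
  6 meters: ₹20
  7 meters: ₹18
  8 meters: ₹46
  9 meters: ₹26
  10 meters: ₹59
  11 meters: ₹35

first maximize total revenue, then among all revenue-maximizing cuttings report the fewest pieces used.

Consider every possible first cut. r[k] is the best of p[i]+r[k−i] over all sellable i≤k.
r[1] = 4
r[2] = max(4+4, 9+0) = 9
r[3] = max(4+9, 9+4, 10+0) = 13
r[4] = max(4+13, 9+9, 10+4, 21+0) = 21
r[5] = max(4+21, 9+13, 10+9, 21+4, 13+0) = 25
r[6] = max(4+25, 9+21, 10+13, 21+9, 13+4, 20+0) = 30
r[7] = max(4+30, 9+25, 10+21, …, 20+4, 18+0) = 34
r[8] = max(4+34, 9+30, 10+25, …, 18+4, 46+0) = 46
r[9] = max(4+46, 9+34, 10+30, …, 46+4, 26+0) = 50
r[10] = max(4+50, 9+46, 10+34, …, 26+4, 59+0) = 59
r[11] = max(4+59, 9+50, 10+46, …, 59+4, 35+0) = 63
Maximum revenue is ₹63.
Now minimize piece count subject to staying optimal: for each k, pieces[k] = 1 + min over i with p[i]+r[k−i]=r[k] of pieces[k−i].
pieces[8] = 1
pieces[9] = 2
pieces[10] = 1
pieces[11] = 2

2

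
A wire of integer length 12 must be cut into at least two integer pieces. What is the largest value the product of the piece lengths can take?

Fill m[k] for k=2..12: at each k try every first piece i and multiply by the better of (k−i) uncut or m[k−i].
m[2] = 1·max(1,0) = 1·1 = 1
m[3] = 1·max(2,1) = 1·2 = 2
m[4] = 2·max(2,1) = 2·2 = 4
m[5] = 2·max(3,2) = 2·3 = 6
m[6] = 3·max(3,2) = 3·3 = 9
m[7] = 2·max(5,6) = 2·6 = 12
m[8] = 2·max(6,9) = 2·9 = 18
m[9] = 3·max(6,9) = 3·9 = 27
m[10] = 2·max(8,18) = 2·18 = 36
m[11] = 2·max(9,27) = 2·27 = 54
m[12] = 3·max(9,27) = 3·27 = 81
One optimal split: 3 + 3 + 3 + 3; product 3·3·3·3 = 81.

81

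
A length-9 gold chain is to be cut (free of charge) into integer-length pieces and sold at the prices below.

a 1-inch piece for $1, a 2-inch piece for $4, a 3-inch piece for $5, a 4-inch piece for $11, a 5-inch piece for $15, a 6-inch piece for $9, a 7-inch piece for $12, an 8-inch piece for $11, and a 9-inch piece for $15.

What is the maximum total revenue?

Let best[k] be the best obtainable value from length k. For each k, try every first piece i and keep the best of price[i] + best[k−i].
best[1] = 1
best[2] = max(1+1, 4+0) = 4
best[3] = max(1+4, 4+1, 5+0) = 5
best[4] = max(1+5, 4+4, 5+1, 11+0) = 11
best[5] = max(1+11, 4+5, 5+4, 11+1, 15+0) = 15
best[6] = max(1+15, 4+11, 5+5, 11+4, 15+1, 9+0) = 16
best[7] = max(1+16, 4+15, 5+11, …, 9+1, 12+0) = 19
best[8] = max(1+19, 4+16, 5+15, …, 12+1, 11+0) = 22
best[9] = max(1+22, 4+19, 5+16, …, 11+1, 15+0) = 26
One optimal cutting: 5 + 4 → $15 + $11 = $26.

26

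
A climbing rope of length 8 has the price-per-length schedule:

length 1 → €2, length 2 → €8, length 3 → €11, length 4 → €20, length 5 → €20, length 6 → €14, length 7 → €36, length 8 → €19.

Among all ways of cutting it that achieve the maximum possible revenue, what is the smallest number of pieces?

2

Consider every possible first cut. r[k] is the best of p[i]+r[k−i] over all sellable i≤k.
r[1] = 2
r[2] = 8
r[3] = 11
r[4] = 20
r[5] = 22  (first piece 1, then r[4]=20)
r[6] = 28  (first piece 2, then r[4]=20)
r[7] = 36
r[8] = 40  (first piece 4, then r[4]=20)
Maximum revenue is €40.
Now minimize piece count subject to staying optimal: for each k, pieces[k] = 1 + min over i with p[i]+r[k−i]=r[k] of pieces[k−i].
pieces[5] = 2
pieces[6] = 2
pieces[7] = 1
pieces[8] = 2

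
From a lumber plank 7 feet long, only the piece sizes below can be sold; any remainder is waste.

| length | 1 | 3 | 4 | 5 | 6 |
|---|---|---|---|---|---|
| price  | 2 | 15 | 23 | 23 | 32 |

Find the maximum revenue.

Consider every possible first cut. best[k] is the best of p[i]+best[k−i] over all sellable i≤k.
best[1] = 2
best[2] = 4  (first piece 1, then best[1]=2)
best[3] = 15
best[4] = 23
best[5] = 25  (first piece 1, then best[4]=23)
best[6] = 32
best[7] = 38  (first piece 3, then best[4]=23)
One optimal cutting: 4 + 3 → $38.

38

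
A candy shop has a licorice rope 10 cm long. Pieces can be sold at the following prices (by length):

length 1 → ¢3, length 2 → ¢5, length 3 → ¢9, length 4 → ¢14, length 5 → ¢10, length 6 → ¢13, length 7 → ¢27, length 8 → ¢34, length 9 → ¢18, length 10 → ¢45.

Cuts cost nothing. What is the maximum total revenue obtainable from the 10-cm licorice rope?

45

Consider every possible first cut. best[k] is the best of p[i]+best[k−i] over all sellable i≤k.
best[1] = 3
best[2] = 6  (first piece 1, then best[1]=3)
best[3] = 9  (first piece 1, then best[2]=6)
best[4] = 14
best[5] = 17  (first piece 1, then best[4]=14)
best[6] = 20  (first piece 1, then best[5]=17)
best[7] = 27
best[8] = 34
best[9] = 37  (first piece 1, then best[8]=34)
best[10] = 45
Best is to sell the whole 10-cm piece uncut for ¢45.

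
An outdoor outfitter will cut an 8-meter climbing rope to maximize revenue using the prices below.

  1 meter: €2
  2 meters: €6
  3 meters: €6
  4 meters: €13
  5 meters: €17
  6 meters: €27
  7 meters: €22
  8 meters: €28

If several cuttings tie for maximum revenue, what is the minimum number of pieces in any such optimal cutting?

Build r[k] bottom-up: r[k] = max over allowed piece i of (p[i] + r[k−i]).
r[1] = 2
r[2] = 6
r[3] = 8  (first piece 1, then r[2]=6)
r[4] = 13
r[5] = 17
r[6] = 27
r[7] = 29  (first piece 1, then r[6]=27)
r[8] = 33  (first piece 2, then r[6]=27)
Maximum revenue is €33.
Now minimize piece count subject to staying optimal: for each k, pieces[k] = 1 + min over i with p[i]+r[k−i]=r[k] of pieces[k−i].
pieces[5] = 1
pieces[6] = 1
pieces[7] = 2
pieces[8] = 2

2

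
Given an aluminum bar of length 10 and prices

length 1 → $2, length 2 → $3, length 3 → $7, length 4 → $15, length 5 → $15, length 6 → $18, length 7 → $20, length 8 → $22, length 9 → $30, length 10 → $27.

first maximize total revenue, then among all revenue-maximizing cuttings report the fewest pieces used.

4

Build r[k] bottom-up: r[k] = max over allowed piece i of (p[i] + r[k−i]).
r[1] = 2
r[2] = 4  (first piece 1, then r[1]=2)
r[3] = 7
r[4] = 15
r[5] = 17  (first piece 1, then r[4]=15)
r[6] = 19  (first piece 1, then r[5]=17)
r[7] = 22  (first piece 3, then r[4]=15)
r[8] = 30  (first piece 4, then r[4]=15)
r[9] = 32  (first piece 1, then r[8]=30)
r[10] = 34  (first piece 1, then r[9]=32)
Maximum revenue is $34.
Now minimize piece count subject to staying optimal: for each k, pieces[k] = 1 + min over i with p[i]+r[k−i]=r[k] of pieces[k−i].
pieces[7] = 2
pieces[8] = 2
pieces[9] = 3
pieces[10] = 4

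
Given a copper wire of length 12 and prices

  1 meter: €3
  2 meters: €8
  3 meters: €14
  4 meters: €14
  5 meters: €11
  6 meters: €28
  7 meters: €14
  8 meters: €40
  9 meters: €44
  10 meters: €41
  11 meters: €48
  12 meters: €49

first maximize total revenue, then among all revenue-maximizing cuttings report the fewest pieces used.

Consider every possible first cut. r[k] is the best of p[i]+r[k−i] over all sellable i≤k.
r[1] = 3
r[2] = 8
r[3] = 14
r[4] = 17  (first piece 1, then r[3]=14)
r[5] = 22  (first piece 2, then r[3]=14)
r[6] = 28  (first piece 3, then r[3]=14)
r[7] = 31  (first piece 1, then r[6]=28)
r[8] = 40
r[9] = 44
r[10] = 48  (first piece 2, then r[8]=40)
r[11] = 54  (first piece 3, then r[8]=40)
r[12] = 58  (first piece 3, then r[9]=44)
Maximum revenue is €58.
Now minimize piece count subject to staying optimal: for each k, pieces[k] = 1 + min over i with p[i]+r[k−i]=r[k] of pieces[k−i].
pieces[9] = 1
pieces[10] = 2
pieces[11] = 2
pieces[12] = 2

2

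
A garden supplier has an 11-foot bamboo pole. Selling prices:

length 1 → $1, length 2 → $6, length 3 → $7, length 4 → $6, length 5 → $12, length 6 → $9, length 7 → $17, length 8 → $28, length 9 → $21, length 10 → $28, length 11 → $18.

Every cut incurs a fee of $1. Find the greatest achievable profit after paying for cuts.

Let r[k] be the best obtainable value from length k. For each k, try every first piece i and keep the best of price[i] + r[k−i] minus the 1 cut fee when i<k.
r[1] = 1
r[2] = max(1+1-1, 6+0) = 6
r[3] = max(1+6-1, 6+1-1, 7+0) = 7
r[4] = max(1+7-1, 6+6-1, 7+1-1, 6+0) = 11
r[5] = max(1+11-1, 6+7-1, 7+6-1, 6+1-1, 12+0) = 12
r[6] = max(1+12-1, 6+11-1, 7+7-1, 6+6-1, 12+1-1, 9+0) = 16
r[7] = max(1+16-1, 6+12-1, 7+11-1, …, 9+1-1, 17+0) = 17
r[8] = max(1+17-1, 6+16-1, 7+12-1, …, 17+1-1, 28+0) = 28
r[9] = max(1+28-1, 6+17-1, 7+16-1, …, 28+1-1, 21+0) = 28
r[10] = max(1+28-1, 6+28-1, 7+17-1, …, 21+1-1, 28+0) = 33
r[11] = max(1+33-1, 6+28-1, 7+28-1, …, 28+1-1, 18+0) = 34
One optimal plan: pieces 8 + 3 (1 cut) → $35 − $1 = $34.

34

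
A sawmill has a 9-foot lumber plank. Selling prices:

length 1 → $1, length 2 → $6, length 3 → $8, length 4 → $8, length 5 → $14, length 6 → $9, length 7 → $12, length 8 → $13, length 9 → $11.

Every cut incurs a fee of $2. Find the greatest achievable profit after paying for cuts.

Let r[k] be the best obtainable value from length k. For each k, try every first piece i and keep the best of price[i] + r[k−i] minus the 2 cut fee when i<k.
r[1] = 1
r[2] = max(1+1-2, 6+0) = 6
r[3] = max(1+6-2, 6+1-2, 8+0) = 8
r[4] = max(1+8-2, 6+6-2, 8+1-2, 8+0) = 10
r[5] = max(1+10-2, 6+8-2, 8+6-2, 8+1-2, 14+0) = 14
r[6] = max(1+14-2, 6+10-2, 8+8-2, 8+6-2, 14+1-2, 9+0) = 14
r[7] = max(1+14-2, 6+14-2, 8+10-2, …, 9+1-2, 12+0) = 18
r[8] = max(1+18-2, 6+14-2, 8+14-2, …, 12+1-2, 13+0) = 20
r[9] = max(1+20-2, 6+18-2, 8+14-2, …, 13+1-2, 11+0) = 22
One optimal plan: pieces 5 + 2 + 2 (2 cuts) → $26 − $4 = $22.

22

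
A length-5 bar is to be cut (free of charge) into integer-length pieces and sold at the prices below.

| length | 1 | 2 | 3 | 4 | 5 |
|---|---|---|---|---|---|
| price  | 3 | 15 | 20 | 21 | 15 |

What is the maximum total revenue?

35

Let R[k] be the best obtainable value from length k. For each k, try every first piece i and keep the best of price[i] + R[k−i].
R[1] = 3
R[2] = 15
R[3] = 20
R[4] = 30  (first piece 2, then R[2]=15)
R[5] = 35  (first piece 2, then R[3]=20)
One optimal cutting: 3 + 2 → 20 + 15 = 35.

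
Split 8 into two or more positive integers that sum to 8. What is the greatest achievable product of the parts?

Let m[k] be the best product for length k (with at least one cut). For each first piece i, the rest contributes max(k−i, m[k−i]).
Small cases: m[2]=1.
m[3] = max(1×2, 2×1) = 2
m[4] = max(1×3, 2×2, 3×1) = 4
m[5] = max(1×4, 2×3, 3×2, 4×1) = 6
m[6] = max(1×6, 2×4, 3×3, 4×2, 5×1) = 9
m[7] = max(1×9, 2×6, 3×4, 4×3, 5×2, 6×1) = 12
m[8] = max(1×12, 2×9, 3×6, …, 6×2, 7×1) = 18
One optimal split: 3 + 3 + 2; product 3×3×2 = 18.

18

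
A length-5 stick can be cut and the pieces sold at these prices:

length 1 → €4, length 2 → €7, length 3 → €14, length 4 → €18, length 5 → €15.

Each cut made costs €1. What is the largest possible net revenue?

Consider every possible first cut. net[k] is the best of p[i]+net[k−i] over all sellable i≤k, charging 1 whenever i<k.
net[1] = 4
net[2] = max(4+4-1, 7+0) = 7
net[3] = max(4+7-1, 7+4-1, 14+0) = 14
net[4] = max(4+14-1, 7+7-1, 14+4-1, 18+0) = 18
net[5] = max(4+18-1, 7+14-1, 14+7-1, 18+4-1, 15+0) = 21
One optimal plan: pieces 4 + 1 (1 cut) → €22 − €1 = €21.

21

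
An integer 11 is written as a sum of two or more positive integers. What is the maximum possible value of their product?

54

Fill P[k] for k=2..11: at each k try every first piece i and multiply by the better of (k−i) uncut or P[k−i].
Small cases: P[2]=1, P[3]=2.
P[4] = 2·max(2,1) = 2·2 = 4
P[5] = 2·max(3,2) = 2·3 = 6
P[6] = 3·max(3,2) = 3·3 = 9
P[7] = 2·max(5,6) = 2·6 = 12
P[8] = 2·max(6,9) = 2·9 = 18
P[9] = 3·max(6,9) = 3·9 = 27
P[10] = 2·max(8,18) = 2·18 = 36
P[11] = 2·max(9,27) = 2·27 = 54
One optimal split: 3 + 3 + 3 + 2; product 3·3·3·2 = 54.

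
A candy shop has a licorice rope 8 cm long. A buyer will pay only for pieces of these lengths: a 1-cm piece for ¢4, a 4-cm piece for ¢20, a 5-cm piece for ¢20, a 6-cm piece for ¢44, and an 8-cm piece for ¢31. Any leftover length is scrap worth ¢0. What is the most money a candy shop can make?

52

Build f[k] bottom-up: f[k] = max over allowed piece i of (p[i] + f[k−i]).
f[1] = 4
f[2] = 8  (first piece 1, then f[1]=4)
f[3] = 12  (first piece 1, then f[2]=8)
f[4] = max(4+12, 20+0) = 20
f[5] = max(4+20, 20+4, 20+0) = 24
f[6] = max(4+24, 20+8, 20+4, 44+0) = 44
f[7] = max(4+44, 20+12, 20+8, 44+4) = 48
f[8] = max(4+48, 20+20, 20+12, 44+8, 31+0) = 52
One optimal cutting: 6 + 1 + 1 → ¢52.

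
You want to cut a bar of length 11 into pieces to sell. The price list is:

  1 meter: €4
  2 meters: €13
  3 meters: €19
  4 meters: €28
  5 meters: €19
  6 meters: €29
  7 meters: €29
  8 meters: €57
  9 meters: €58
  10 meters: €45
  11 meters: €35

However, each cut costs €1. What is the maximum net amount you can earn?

75

Consider every possible first cut. r[k] is the best of p[i]+r[k−i] over all sellable i≤k, charging 1 whenever i<k.
r[1] = 4
r[2] = max(4+4-1, 13+0) = 13
r[3] = max(4+13-1, 13+4-1, 19+0) = 19
r[4] = max(4+19-1, 13+13-1, 19+4-1, 28+0) = 28
r[5] = max(4+28-1, 13+19-1, 19+13-1, 28+4-1, 19+0) = 31
r[6] = max(4+31-1, 13+28-1, 19+19-1, 28+13-1, 19+4-1, 29+0) = 40
r[7] = max(4+40-1, 13+31-1, 19+28-1, …, 29+4-1, 29+0) = 46
r[8] = max(4+46-1, 13+40-1, 19+31-1, …, 29+4-1, 57+0) = 57
r[9] = max(4+57-1, 13+46-1, 19+40-1, …, 57+4-1, 58+0) = 60
r[10] = max(4+60-1, 13+57-1, 19+46-1, …, 58+4-1, 45+0) = 69
r[11] = max(4+69-1, 13+60-1, 19+57-1, …, 45+4-1, 35+0) = 75
One optimal plan: pieces 8 + 3 (1 cut) → €76 − €1 = €75.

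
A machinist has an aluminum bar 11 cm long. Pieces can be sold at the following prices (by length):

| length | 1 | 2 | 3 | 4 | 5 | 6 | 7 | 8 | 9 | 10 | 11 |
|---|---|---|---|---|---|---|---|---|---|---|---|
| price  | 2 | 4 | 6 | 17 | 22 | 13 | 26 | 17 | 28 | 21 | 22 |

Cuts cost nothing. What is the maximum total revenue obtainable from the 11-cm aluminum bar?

46

Build R[k] bottom-up: R[k] = max over allowed piece i of (p[i] + R[k−i]).
R[1] = 2
R[2] = max(2+2, 4+0) = 4
R[3] = max(2+4, 4+2, 6+0) = 6
R[4] = max(2+6, 4+4, 6+2, 17+0) = 17
R[5] = max(2+17, 4+6, 6+4, 17+2, 22+0) = 22
R[6] = max(2+22, 4+17, 6+6, 17+4, 22+2, 13+0) = 24
R[7] = max(2+24, 4+22, 6+17, …, 13+2, 26+0) = 26
R[8] = max(2+26, 4+24, 6+22, …, 26+2, 17+0) = 34
R[9] = max(2+34, 4+26, 6+24, …, 17+2, 28+0) = 39
R[10] = max(2+39, 4+34, 6+26, …, 28+2, 21+0) = 44
R[11] = max(2+44, 4+39, 6+34, …, 21+2, 22+0) = 46
One optimal cutting: 5 + 5 + 1 → $22 + $22 + $2 = $46.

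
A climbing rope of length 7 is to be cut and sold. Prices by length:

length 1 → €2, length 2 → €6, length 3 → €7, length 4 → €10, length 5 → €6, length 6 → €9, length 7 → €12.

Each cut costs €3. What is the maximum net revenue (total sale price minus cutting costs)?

14

Consider every possible first cut. net[k] is the best of p[i]+net[k−i] over all sellable i≤k, charging 3 whenever i<k.
net[1] = 2
net[2] = 6
net[3] = 7
net[4] = 10
net[5] = 10  (first piece 2, then net[3]=7)
net[6] = 13  (first piece 2, then net[4]=10)
net[7] = 14  (first piece 3, then net[4]=10)
One optimal plan: pieces 4 + 3 (1 cut) → €17 − €3 = €14.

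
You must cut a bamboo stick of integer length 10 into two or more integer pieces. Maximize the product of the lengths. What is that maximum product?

Fill P[k] for k=2..10: at each k try every first piece i and multiply by the better of (k−i) uncut or P[k−i].
Small cases: P[2]=1, P[3]=2, P[4]=4, P[5]=6.
P[6] = max(1*6, 2*4, 3*3, 4*2, 5*1) = 9
P[7] = max(1*9, 2*6, 3*4, 4*3, 5*2, 6*1) = 12
P[8] = max(1*12, 2*9, 3*6, …, 6*2, 7*1) = 18
P[9] = max(1*18, 2*12, 3*9, …, 7*2, 8*1) = 27
P[10] = max(1*27, 2*18, 3*12, …, 8*2, 9*1) = 36
One optimal split: 3 + 3 + 2 + 2; product 3*3*2*2 = 36.

36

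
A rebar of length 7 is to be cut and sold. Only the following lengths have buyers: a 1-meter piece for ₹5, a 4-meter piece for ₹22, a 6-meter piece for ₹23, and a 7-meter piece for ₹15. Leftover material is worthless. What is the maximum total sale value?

37

Consider every possible first cut. best[k] is the best of p[i]+best[k−i] over all sellable i≤k.
best[1] = 5
best[2] = 10  (first piece 1, then best[1]=5)
best[3] = 15  (first piece 1, then best[2]=10)
best[4] = max(5+15, 22+0) = 22
best[5] = max(5+22, 22+5) = 27
best[6] = max(5+27, 22+10, 23+0) = 32
best[7] = max(5+32, 22+15, 23+5, 15+0) = 37
One optimal cutting: 4 + 1 + 1 + 1 → ₹37.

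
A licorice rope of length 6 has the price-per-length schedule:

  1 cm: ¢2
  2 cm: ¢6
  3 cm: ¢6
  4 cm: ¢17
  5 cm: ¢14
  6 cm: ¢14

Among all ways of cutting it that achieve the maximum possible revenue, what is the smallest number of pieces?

Consider every possible first cut. r[k] is the best of p[i]+r[k−i] over all sellable i≤k.
r[1] = 2
r[2] = max(2+2, 6+0) = 6
r[3] = max(2+6, 6+2, 6+0) = 8
r[4] = max(2+8, 6+6, 6+2, 17+0) = 17
r[5] = max(2+17, 6+8, 6+6, 17+2, 14+0) = 19
r[6] = max(2+19, 6+17, 6+8, 17+6, 14+2, 14+0) = 23
Maximum revenue is ¢23.
Now minimize piece count subject to staying optimal: for each k, pieces[k] = 1 + min over i with p[i]+r[k−i]=r[k] of pieces[k−i].
pieces[3] = 2
pieces[4] = 1
pieces[5] = 2
pieces[6] = 2

2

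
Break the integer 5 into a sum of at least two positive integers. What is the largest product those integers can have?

Let g[k] be the best product for length k (with at least one cut). For each first piece i, the rest contributes max(k−i, g[k−i]).
g[2] = 1*max(1,0) = 1*1 = 1
g[3] = 1*max(2,1) = 1*2 = 2
g[4] = 2*max(2,1) = 2*2 = 4
g[5] = 2*max(3,2) = 2*3 = 6
One optimal split: 3 + 2; product 3*2 = 6.

6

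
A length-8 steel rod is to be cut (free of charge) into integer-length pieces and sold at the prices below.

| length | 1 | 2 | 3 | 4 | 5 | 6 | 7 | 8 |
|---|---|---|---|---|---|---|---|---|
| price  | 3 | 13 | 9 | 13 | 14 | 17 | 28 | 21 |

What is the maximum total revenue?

52

Let best[k] be the best obtainable value from length k. For each k, try every first piece i and keep the best of price[i] + best[k−i].
best[1] = 3
best[2] = max(3+3, 13+0) = 13
best[3] = max(3+13, 13+3, 9+0) = 16
best[4] = max(3+16, 13+13, 9+3, 13+0) = 26
best[5] = max(3+26, 13+16, 9+13, 13+3, 14+0) = 29
best[6] = max(3+29, 13+26, 9+16, 13+13, 14+3, 17+0) = 39
best[7] = max(3+39, 13+29, 9+26, …, 17+3, 28+0) = 42
best[8] = max(3+42, 13+39, 9+29, …, 28+3, 21+0) = 52
One optimal cutting: 2 + 2 + 2 + 2 → $13 + $13 + $13 + $13 = $52.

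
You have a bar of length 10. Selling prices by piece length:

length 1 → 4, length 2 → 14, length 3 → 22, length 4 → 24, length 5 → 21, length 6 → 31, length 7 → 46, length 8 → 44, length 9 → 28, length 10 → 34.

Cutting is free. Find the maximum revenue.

72

Let R[k] be the best obtainable value from length k. For each k, try every first piece i and keep the best of price[i] + R[k−i].
R[1] = 4
R[2] = max(4+4, 14+0) = 14
R[3] = max(4+14, 14+4, 22+0) = 22
R[4] = max(4+22, 14+14, 22+4, 24+0) = 28
R[5] = max(4+28, 14+22, 22+14, 24+4, 21+0) = 36
R[6] = max(4+36, 14+28, 22+22, 24+14, 21+4, 31+0) = 44
R[7] = max(4+44, 14+36, 22+28, …, 31+4, 46+0) = 50
R[8] = max(4+50, 14+44, 22+36, …, 46+4, 44+0) = 58
R[9] = max(4+58, 14+50, 22+44, …, 44+4, 28+0) = 66
R[10] = max(4+66, 14+58, 22+50, …, 28+4, 34+0) = 72
One optimal cutting: 3 + 3 + 2 + 2 → 22 + 22 + 14 + 14 = 72.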